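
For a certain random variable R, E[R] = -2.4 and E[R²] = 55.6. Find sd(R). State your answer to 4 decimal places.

7.0597

Var(R) = 55.6 − (-2.4)² = 49.84
sd(R) = √49.84 ≈ 7.0597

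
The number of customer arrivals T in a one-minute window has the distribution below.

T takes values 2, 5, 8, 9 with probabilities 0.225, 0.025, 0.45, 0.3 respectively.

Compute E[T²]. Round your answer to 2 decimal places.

E[T²] = (2)²(0.225) + (5)²(0.025) + (8)²(0.45) + (9)²(0.3) = 54.625

54.63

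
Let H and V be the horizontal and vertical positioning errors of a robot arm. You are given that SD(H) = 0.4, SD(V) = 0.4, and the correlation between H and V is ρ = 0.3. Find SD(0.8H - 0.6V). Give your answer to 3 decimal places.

var(H) = (0.4)² = 0.16;  var(V) = (0.4)² = 0.16
Cov(H,V) = ρ·SD(H)·SD(V) = 0.3·0.4·0.4 = 0.048
var(0.8H - 0.6V) = (0.8)²·var(H) + (-0.6)²·var(V) + 2·(0.8)·(-0.6)·Cov(H,V)
= 0.64·0.16 + 0.36·0.16 + -0.96·0.048 = 0.11392
SD(0.8H - 0.6V) = √0.11392 ≈ 0.338

0.338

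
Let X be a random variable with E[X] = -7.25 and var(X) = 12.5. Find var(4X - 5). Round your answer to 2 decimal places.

var(4X - 5) = (4)²·var(X) = 16·12.5 = 200

200.00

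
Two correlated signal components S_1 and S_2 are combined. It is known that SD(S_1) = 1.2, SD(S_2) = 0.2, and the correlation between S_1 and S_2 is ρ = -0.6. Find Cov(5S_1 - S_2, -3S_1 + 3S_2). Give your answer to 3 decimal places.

Var(S_1) = (1.2)² = 1.44;  Var(S_2) = (0.2)² = 0.04
Cov(S_1,S_2) = ρ·SD(S_1)·SD(S_2) = -0.6·1.2·0.2 = -0.144
Cov(5S_1 - S_2, -3S_1 + 3S_2) = (5)(-3)Var(S_1) + (-1)(3)Var(S_2) + [(5)(3) + (-1)(-3)]Cov(S_1,S_2)
= -15·1.44 + -3·0.04 + 18·-0.144 = -24.312

-24.312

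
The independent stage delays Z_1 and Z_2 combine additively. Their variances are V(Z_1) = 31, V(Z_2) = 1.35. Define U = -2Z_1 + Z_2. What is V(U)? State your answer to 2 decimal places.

By independence, V(U) = (-2)²V(Z_1) + (1)²V(Z_2)
= (-2)²·31 + (1)²·1.35 = 125.35

125.35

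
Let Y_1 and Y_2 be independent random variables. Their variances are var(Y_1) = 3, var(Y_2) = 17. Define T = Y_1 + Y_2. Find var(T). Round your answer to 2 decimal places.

20.00

By independence, var(T) = (1)²var(Y_1) + (1)²var(Y_2)
= (1)²·3 + (1)²·17 = 20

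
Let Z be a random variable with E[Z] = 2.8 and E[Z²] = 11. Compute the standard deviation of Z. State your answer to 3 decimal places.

1.778

var(Z) = 11 − (2.8)² = 3.16
σ(Z) = √3.16 ≈ 1.778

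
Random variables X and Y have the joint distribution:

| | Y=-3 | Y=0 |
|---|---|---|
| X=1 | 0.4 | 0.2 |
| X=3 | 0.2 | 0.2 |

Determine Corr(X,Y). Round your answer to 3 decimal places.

0.167

E[X] = 1.8,  E[Y] = -1.8
E[XY] = -3
Cov(X,Y) = E[XY] − E[X]E[Y] = -3 − (1.8)(-1.8) = 0.24
var(X) = 0.96,  var(Y) = 2.16
ρ = 0.24 / √(0.96·2.16) ≈ 0.167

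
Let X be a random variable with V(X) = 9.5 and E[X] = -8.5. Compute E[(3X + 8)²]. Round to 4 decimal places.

E[3X + 8] = 3·-8.5 + 8 = -17.5
V(3X + 8) = (3)²·9.5 = 85.5
E[(3X + 8)²] = V((3X + 8)) + (E[(3X + 8)])² = 85.5 + (-17.5)² = 391.75

391.7500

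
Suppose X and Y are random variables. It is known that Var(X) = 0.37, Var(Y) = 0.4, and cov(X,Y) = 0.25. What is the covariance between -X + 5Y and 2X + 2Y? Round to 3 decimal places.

5.260

cov(-X + 5Y, 2X + 2Y) = (-1)(2)Var(X) + (5)(2)Var(Y) + [(-1)(2) + (5)(2)]cov(X,Y)
= -2·0.37 + 10·0.4 + 8·0.25 = 5.26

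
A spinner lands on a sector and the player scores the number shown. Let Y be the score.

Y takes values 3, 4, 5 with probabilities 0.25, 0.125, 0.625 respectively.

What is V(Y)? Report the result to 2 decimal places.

0.73

E[Y] = (3)(0.25) + (4)(0.125) + (5)(0.625) = 4.375
E[Y²] = (3)²(0.25) + (4)²(0.125) + (5)²(0.625) = 19.875
V(Y) = E[Y²] − (E[Y])² = 19.875 − (4.375)² = 0.734375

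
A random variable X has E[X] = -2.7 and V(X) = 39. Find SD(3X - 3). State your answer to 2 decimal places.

V(3X - 3) = (3)²·39 = 351
SD(3X - 3) = √351 ≈ 18.73

18.73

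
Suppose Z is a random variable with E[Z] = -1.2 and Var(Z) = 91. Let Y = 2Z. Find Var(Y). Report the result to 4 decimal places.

Var(2Z) = (2)²·Var(Z) = 4·91 = 364

364.0000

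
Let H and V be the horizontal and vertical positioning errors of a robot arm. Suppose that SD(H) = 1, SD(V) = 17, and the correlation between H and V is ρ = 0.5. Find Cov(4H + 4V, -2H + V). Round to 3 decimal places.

var(H) = (1)² = 1;  var(V) = (17)² = 289
Cov(H,V) = ρ·SD(H)·SD(V) = 0.5·1·17 = 8.5
Cov(4H + 4V, -2H + V) = (4)(-2)var(H) + (4)(1)var(V) + [(4)(1) + (4)(-2)]Cov(H,V)
= -8·1 + 4·289 + -4·8.5 = 1114

1114.000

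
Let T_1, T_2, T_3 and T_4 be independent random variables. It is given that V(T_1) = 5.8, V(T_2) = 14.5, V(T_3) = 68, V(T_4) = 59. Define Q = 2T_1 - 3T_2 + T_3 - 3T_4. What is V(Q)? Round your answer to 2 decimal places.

By independence, V(Q) = (2)²V(T_1) + (-3)²V(T_2) + (1)²V(T_3) + (-3)²V(T_4)
= (2)²·5.8 + (-3)²·14.5 + (1)²·68 + (-3)²·59 = 752.7

752.70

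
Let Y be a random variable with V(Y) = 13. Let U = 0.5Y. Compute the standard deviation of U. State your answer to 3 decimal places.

1.803

V(0.5Y) = (0.5)²·13 = 3.25
sd(U) = √3.25 ≈ 1.803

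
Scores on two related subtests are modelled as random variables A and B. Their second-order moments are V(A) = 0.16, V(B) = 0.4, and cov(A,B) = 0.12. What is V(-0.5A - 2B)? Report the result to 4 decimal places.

V(-0.5A - 2B) = (-0.5)²·V(A) + (-2)²·V(B) + 2·(-0.5)·(-2)·cov(A,B)
= 0.25·0.16 + 4·0.4 + 2·0.12 = 1.88

1.8800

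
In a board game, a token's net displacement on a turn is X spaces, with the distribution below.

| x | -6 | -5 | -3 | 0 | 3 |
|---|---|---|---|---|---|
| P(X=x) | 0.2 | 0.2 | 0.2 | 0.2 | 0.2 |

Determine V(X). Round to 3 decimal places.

E[X] = (-6)(0.2) + (-5)(0.2) + (-3)(0.2) + (0)(0.2) + (3)(0.2) = -2.2
E[X²] = (-6)²(0.2) + (-5)²(0.2) + (-3)²(0.2) + (0)²(0.2) + (3)²(0.2) = 15.8
V(X) = E[X²] − (E[X])² = 15.8 − (-2.2)² = 10.96

10.960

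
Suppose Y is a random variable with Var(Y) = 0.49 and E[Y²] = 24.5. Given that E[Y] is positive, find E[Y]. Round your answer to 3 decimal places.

(E[Y])² = E[Y²] − Var(Y) = 24.5 − 0.49 = 24.01
E[Y] = √24.01 = 4.9

4.900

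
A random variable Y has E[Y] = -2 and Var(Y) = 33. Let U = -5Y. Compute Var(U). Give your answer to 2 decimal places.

Var(-5Y) = (-5)²·Var(Y) = 25·33 = 825

825.00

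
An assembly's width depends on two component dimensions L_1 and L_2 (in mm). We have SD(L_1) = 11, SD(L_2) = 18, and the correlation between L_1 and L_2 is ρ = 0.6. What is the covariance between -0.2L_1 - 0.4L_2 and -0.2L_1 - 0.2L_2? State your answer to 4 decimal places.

var(L_1) = (11)² = 121;  var(L_2) = (18)² = 324
cov(L_1,L_2) = ρ·SD(L_1)·SD(L_2) = 0.6·11·18 = 118.8
cov(-0.2L_1 - 0.4L_2, -0.2L_1 - 0.2L_2) = (-0.2)(-0.2)var(L_1) + (-0.4)(-0.2)var(L_2) + [(-0.2)(-0.2) + (-0.4)(-0.2)]cov(L_1,L_2)
= 0.04·121 + 0.08·324 + 0.12·118.8 = 45.016

45.0160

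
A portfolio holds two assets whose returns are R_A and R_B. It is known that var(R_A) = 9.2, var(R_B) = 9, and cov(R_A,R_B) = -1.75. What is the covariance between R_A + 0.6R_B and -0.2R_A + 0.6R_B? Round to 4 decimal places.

0.5600

cov(R_A + 0.6R_B, -0.2R_A + 0.6R_B) = (1)(-0.2)var(R_A) + (0.6)(0.6)var(R_B) + [(1)(0.6) + (0.6)(-0.2)]cov(R_A,R_B)
= -0.2·9.2 + 0.36·9 + 0.48·-1.75 = 0.56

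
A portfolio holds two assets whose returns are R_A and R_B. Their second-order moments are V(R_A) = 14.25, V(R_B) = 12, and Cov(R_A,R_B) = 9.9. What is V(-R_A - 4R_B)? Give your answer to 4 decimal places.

V(-R_A - 4R_B) = (-1)²·V(R_A) + (-4)²·V(R_B) + 2·(-1)·(-4)·Cov(R_A,R_B)
= 1·14.25 + 16·12 + 8·9.9 = 285.45

285.4500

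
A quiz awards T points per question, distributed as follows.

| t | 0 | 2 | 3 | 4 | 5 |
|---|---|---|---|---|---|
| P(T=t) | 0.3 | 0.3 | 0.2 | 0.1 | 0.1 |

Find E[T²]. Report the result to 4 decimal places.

E[T²] = (0)²(0.3) + (2)²(0.3) + (3)²(0.2) + (4)²(0.1) + (5)²(0.1) = 7.1

7.1000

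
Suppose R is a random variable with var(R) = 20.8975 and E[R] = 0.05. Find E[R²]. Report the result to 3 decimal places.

20.900

E[R²] = var(R) + (E[R])² = 20.8975 + (0.05)² = 20.9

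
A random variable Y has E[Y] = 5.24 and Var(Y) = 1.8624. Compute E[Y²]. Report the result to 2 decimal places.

E[Y²] = Var(Y) + (E[Y])² = 1.8624 + (5.24)² = 29.32

29.32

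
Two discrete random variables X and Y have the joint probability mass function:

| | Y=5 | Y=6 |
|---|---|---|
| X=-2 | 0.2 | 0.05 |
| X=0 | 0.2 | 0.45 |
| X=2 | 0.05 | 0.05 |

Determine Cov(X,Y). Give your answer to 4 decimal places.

0.1650

E[X] = -0.3,  E[Y] = 5.55
E[XY] = -1.5
Cov(X,Y) = E[XY] − E[X]E[Y] = -1.5 − (-0.3)(5.55) = 0.165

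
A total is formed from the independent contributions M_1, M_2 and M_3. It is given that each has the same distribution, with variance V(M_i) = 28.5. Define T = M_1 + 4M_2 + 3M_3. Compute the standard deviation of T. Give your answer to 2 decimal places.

By independence, V(T) = (1)²V(M_1) + (4)²V(M_2) + (3)²V(M_3)
= (1)²·28.5 + (4)²·28.5 + (3)²·28.5 = 741
σ(T) = √741 ≈ 27.22

27.22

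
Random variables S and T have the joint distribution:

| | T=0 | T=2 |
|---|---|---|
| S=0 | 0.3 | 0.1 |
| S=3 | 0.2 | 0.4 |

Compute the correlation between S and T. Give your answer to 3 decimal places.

0.408

E[S] = 1.8,  E[T] = 1
E[ST] = 2.4
Cov(S,T) = E[ST] − E[S]E[T] = 2.4 − (1.8)(1) = 0.6
var(S) = 2.16,  var(T) = 1
ρ = 0.6 / √(2.16·1) ≈ 0.408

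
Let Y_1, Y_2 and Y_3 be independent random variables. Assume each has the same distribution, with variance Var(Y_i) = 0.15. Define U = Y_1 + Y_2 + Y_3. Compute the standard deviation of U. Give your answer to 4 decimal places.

0.6708

By independence, Var(U) = (1)²Var(Y_1) + (1)²Var(Y_2) + (1)²Var(Y_3)
= (1)²·0.15 + (1)²·0.15 + (1)²·0.15 = 0.45
σ(U) = √0.45 ≈ 0.6708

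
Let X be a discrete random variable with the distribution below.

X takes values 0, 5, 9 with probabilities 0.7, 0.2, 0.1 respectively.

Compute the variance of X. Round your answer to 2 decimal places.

E[X] = (0)(0.7) + (5)(0.2) + (9)(0.1) = 1.9
E[X²] = (0)²(0.7) + (5)²(0.2) + (9)²(0.1) = 13.1
var(X) = E[X²] − (E[X])² = 13.1 − (1.9)² = 9.49

9.49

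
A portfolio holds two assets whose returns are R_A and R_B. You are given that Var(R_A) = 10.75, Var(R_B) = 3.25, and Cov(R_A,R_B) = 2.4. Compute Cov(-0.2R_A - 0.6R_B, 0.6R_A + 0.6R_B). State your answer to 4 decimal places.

Cov(-0.2R_A - 0.6R_B, 0.6R_A + 0.6R_B) = (-0.2)(0.6)Var(R_A) + (-0.6)(0.6)Var(R_B) + [(-0.2)(0.6) + (-0.6)(0.6)]Cov(R_A,R_B)
= -0.12·10.75 + -0.36·3.25 + -0.48·2.4 = -3.612

-3.6120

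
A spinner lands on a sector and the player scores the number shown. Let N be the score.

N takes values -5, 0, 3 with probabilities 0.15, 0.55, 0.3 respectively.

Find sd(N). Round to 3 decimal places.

E[N] = (-5)(0.15) + (0)(0.55) + (3)(0.3) = 0.15
E[N²] = (-5)²(0.15) + (0)²(0.55) + (3)²(0.3) = 6.45
Var(N) = E[N²] − (E[N])² = 6.45 − (0.15)² = 6.4275
sd(N) = √6.4275 ≈ 2.535

2.535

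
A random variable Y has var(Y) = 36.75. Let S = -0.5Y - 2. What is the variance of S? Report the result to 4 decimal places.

9.1875

var(-0.5Y - 2) = (-0.5)²·var(Y) = 0.25·36.75 = 9.1875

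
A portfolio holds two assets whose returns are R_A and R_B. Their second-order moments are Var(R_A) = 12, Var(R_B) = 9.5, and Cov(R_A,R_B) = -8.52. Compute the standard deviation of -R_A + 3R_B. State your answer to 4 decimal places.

12.1910

Var(-R_A + 3R_B) = (-1)²·Var(R_A) + (3)²·Var(R_B) + 2·(-1)·(3)·Cov(R_A,R_B)
= 1·12 + 9·9.5 + -6·-8.52 = 148.62
σ(-R_A + 3R_B) = √148.62 ≈ 12.1910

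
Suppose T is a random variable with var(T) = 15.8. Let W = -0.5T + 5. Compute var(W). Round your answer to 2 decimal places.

3.95

var(-0.5T + 5) = (-0.5)²·var(T) = 0.25·15.8 = 3.95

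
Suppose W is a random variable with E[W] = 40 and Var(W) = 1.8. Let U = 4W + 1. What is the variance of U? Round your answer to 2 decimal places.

28.80

Var(4W + 1) = (4)²·Var(W) = 16·1.8 = 28.8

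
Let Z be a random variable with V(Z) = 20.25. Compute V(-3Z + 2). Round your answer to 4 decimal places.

182.2500

V(-3Z + 2) = (-3)²·V(Z) = 9·20.25 = 182.25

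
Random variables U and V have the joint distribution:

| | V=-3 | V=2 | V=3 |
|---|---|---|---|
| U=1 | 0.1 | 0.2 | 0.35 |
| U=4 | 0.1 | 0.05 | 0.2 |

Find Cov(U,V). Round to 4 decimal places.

E[U] = 2.05,  E[V] = 1.55
E[UV] = 2.75
Cov(U,V) = E[UV] − E[U]E[V] = 2.75 − (2.05)(1.55) = -0.4275

-0.4275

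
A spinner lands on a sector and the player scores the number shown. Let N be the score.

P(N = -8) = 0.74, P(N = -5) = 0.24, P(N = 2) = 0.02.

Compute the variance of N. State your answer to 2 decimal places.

3.31

E[N] = (-8)(0.74) + (-5)(0.24) + (2)(0.02) = -7.08
E[N²] = (-8)²(0.74) + (-5)²(0.24) + (2)²(0.02) = 53.44
V(N) = E[N²] − (E[N])² = 53.44 − (-7.08)² = 3.3136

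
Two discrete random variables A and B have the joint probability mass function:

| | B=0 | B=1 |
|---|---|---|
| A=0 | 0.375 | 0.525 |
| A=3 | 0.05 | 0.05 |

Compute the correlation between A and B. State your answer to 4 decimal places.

-0.0506

E[A] = 0.3,  E[B] = 0.575
E[AB] = 0.15
Cov(A,B) = E[AB] − E[A]E[B] = 0.15 − (0.3)(0.575) = -0.0225
Var(A) = 0.81,  Var(B) = 0.244375
ρ = -0.0225 / √(0.81·0.244375) ≈ -0.0506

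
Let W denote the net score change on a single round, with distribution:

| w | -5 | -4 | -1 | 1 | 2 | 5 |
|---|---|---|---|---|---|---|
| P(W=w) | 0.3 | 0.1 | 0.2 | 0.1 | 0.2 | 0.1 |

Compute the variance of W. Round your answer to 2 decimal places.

11.49

E[W] = (-5)(0.3) + (-4)(0.1) + (-1)(0.2) + (1)(0.1) + (2)(0.2) + (5)(0.1) = -1.1
E[W²] = (-5)²(0.3) + (-4)²(0.1) + (-1)²(0.2) + (1)²(0.1) + (2)²(0.2) + (5)²(0.1) = 12.7
Var(W) = E[W²] − (E[W])² = 12.7 − (-1.1)² = 11.49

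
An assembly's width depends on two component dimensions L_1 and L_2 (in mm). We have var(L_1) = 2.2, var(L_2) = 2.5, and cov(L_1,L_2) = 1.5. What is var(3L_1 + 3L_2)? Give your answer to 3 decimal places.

var(3L_1 + 3L_2) = (3)²·var(L_1) + (3)²·var(L_2) + 2·(3)·(3)·cov(L_1,L_2)
= 9·2.2 + 9·2.5 + 18·1.5 = 69.3

69.300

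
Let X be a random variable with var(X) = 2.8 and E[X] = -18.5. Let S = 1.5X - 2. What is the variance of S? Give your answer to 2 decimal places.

var(1.5X - 2) = (1.5)²·var(X) = 2.25·2.8 = 6.3

6.30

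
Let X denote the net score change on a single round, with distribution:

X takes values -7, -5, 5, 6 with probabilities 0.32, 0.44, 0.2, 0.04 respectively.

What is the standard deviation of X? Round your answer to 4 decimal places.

E[X] = (-7)(0.32) + (-5)(0.44) + (5)(0.2) + (6)(0.04) = -3.2
E[X²] = (-7)²(0.32) + (-5)²(0.44) + (5)²(0.2) + (6)²(0.04) = 33.12
V(X) = E[X²] − (E[X])² = 33.12 − (-3.2)² = 22.88
SD(X) = √22.88 ≈ 4.7833

4.7833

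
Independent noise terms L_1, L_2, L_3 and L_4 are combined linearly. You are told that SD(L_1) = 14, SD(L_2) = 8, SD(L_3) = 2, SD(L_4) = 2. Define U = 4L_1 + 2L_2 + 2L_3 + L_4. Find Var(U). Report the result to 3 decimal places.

Var(L_1) = 196, Var(L_2) = 64, Var(L_3) = 4, Var(L_4) = 4
By independence, Var(U) = (4)²Var(L_1) + (2)²Var(L_2) + (2)²Var(L_3) + (1)²Var(L_4)
= (4)²·196 + (2)²·64 + (2)²·4 + (1)²·4 = 3412

3412.000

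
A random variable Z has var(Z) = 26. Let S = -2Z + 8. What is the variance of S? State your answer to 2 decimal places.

var(-2Z + 8) = (-2)²·var(Z) = 4·26 = 104

104.00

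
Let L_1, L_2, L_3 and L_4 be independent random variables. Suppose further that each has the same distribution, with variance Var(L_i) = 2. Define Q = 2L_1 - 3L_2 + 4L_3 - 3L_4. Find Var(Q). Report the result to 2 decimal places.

76.00

By independence, Var(Q) = (2)²Var(L_1) + (-3)²Var(L_2) + (4)²Var(L_3) + (-3)²Var(L_4)
= (2)²·2 + (-3)²·2 + (4)²·2 + (-3)²·2 = 76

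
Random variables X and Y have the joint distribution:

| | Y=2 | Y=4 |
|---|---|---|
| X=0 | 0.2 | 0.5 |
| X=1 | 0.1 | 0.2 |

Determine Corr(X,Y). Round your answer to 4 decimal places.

E[X] = 0.3,  E[Y] = 3.4
E[XY] = 1
cov(X,Y) = E[XY] − E[X]E[Y] = 1 − (0.3)(3.4) = -0.02
var(X) = 0.21,  var(Y) = 0.84
ρ = -0.02 / √(0.21·0.84) ≈ -0.0476

-0.0476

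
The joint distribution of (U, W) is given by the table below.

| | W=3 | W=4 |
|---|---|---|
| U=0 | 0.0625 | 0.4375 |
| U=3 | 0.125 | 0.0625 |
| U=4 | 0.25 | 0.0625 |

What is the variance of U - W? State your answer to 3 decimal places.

4.813

E[U] = 1.8125,  E[W] = 3.5625,  E[UW] = 5.875
V(U) = 6.6875 − (1.8125)² = 3.40234375;  V(W) = 12.9375 − (3.5625)² = 0.24609375
Cov(U,W) = 5.875 − (1.8125)(3.5625) = -0.58203125
V(U - W) = (1)²·3.40234375 + (-1)²·0.24609375 + 2·(1)·(-1)·-0.58203125 = 4.8125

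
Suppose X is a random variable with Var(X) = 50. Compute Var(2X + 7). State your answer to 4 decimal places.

200.0000

Var(2X + 7) = (2)²·Var(X) = 4·50 = 200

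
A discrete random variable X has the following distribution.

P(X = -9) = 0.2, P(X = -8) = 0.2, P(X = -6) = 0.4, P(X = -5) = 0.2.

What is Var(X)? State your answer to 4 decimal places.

2.1600

E[X] = (-9)(0.2) + (-8)(0.2) + (-6)(0.4) + (-5)(0.2) = -6.8
E[X²] = (-9)²(0.2) + (-8)²(0.2) + (-6)²(0.4) + (-5)²(0.2) = 48.4
Var(X) = E[X²] − (E[X])² = 48.4 − (-6.8)² = 2.16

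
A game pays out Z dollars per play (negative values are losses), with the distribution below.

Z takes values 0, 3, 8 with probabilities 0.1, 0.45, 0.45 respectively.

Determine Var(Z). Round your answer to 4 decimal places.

E[Z] = (0)(0.1) + (3)(0.45) + (8)(0.45) = 4.95
E[Z²] = (0)²(0.1) + (3)²(0.45) + (8)²(0.45) = 32.85
Var(Z) = E[Z²] − (E[Z])² = 32.85 − (4.95)² = 8.3475

8.3475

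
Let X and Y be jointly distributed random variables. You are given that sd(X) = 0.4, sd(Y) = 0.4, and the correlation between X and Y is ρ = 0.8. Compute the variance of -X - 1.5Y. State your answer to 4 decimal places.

0.9040

Var(X) = (0.4)² = 0.16;  Var(Y) = (0.4)² = 0.16
Cov(X,Y) = ρ·sd(X)·sd(Y) = 0.8·0.4·0.4 = 0.128
Var(-X - 1.5Y) = (-1)²·Var(X) + (-1.5)²·Var(Y) + 2·(-1)·(-1.5)·Cov(X,Y)
= 1·0.16 + 2.25·0.16 + 3·0.128 = 0.904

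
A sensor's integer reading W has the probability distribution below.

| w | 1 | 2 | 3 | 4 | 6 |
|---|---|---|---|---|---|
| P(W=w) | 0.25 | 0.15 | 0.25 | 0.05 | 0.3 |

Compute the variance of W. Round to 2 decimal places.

3.81

E[W] = (1)(0.25) + (2)(0.15) + (3)(0.25) + (4)(0.05) + (6)(0.3) = 3.3
E[W²] = (1)²(0.25) + (2)²(0.15) + (3)²(0.25) + (4)²(0.05) + (6)²(0.3) = 14.7
Var(W) = E[W²] − (E[W])² = 14.7 − (3.3)² = 3.81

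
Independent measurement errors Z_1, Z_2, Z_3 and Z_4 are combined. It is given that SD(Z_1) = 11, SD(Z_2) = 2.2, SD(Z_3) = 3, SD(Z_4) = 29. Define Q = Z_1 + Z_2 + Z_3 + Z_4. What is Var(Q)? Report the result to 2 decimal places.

975.84

Var(Z_1) = 121, Var(Z_2) = 4.84, Var(Z_3) = 9, Var(Z_4) = 841
By independence, Var(Q) = (1)²Var(Z_1) + (1)²Var(Z_2) + (1)²Var(Z_3) + (1)²Var(Z_4)
= (1)²·121 + (1)²·4.84 + (1)²·9 + (1)²·841 = 975.84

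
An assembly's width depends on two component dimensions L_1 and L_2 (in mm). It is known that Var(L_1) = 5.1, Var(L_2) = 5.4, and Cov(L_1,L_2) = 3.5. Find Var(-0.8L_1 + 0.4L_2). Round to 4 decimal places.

Var(-0.8L_1 + 0.4L_2) = (-0.8)²·Var(L_1) + (0.4)²·Var(L_2) + 2·(-0.8)·(0.4)·Cov(L_1,L_2)
= 0.64·5.1 + 0.16·5.4 + -0.64·3.5 = 1.888

1.8880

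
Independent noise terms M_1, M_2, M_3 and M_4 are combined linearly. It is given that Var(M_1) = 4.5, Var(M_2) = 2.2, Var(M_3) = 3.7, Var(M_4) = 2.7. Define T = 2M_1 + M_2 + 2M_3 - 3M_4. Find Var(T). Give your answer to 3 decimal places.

59.300

By independence, Var(T) = (2)²Var(M_1) + (1)²Var(M_2) + (2)²Var(M_3) + (-3)²Var(M_4)
= (2)²·4.5 + (1)²·2.2 + (2)²·3.7 + (-3)²·2.7 = 59.3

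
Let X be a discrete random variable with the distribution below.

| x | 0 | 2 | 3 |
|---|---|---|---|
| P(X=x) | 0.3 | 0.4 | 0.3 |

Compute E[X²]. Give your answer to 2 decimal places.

4.30

E[X²] = (0)²(0.3) + (2)²(0.4) + (3)²(0.3) = 4.3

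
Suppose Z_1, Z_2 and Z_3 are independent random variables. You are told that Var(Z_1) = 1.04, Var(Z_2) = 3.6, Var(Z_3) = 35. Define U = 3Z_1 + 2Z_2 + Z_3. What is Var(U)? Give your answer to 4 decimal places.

58.7600

By independence, Var(U) = (3)²Var(Z_1) + (2)²Var(Z_2) + (1)²Var(Z_3)
= (3)²·1.04 + (2)²·3.6 + (1)²·35 = 58.76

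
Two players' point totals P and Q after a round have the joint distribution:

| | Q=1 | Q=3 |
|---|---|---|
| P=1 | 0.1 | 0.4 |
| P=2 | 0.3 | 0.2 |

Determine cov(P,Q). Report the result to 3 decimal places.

-0.200

E[P] = 1.5,  E[Q] = 2.2
E[PQ] = 3.1
cov(P,Q) = E[PQ] − E[P]E[Q] = 3.1 − (1.5)(2.2) = -0.2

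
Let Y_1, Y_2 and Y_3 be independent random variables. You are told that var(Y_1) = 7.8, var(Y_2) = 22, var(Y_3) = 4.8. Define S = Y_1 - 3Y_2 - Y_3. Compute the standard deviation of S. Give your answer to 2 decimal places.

By independence, var(S) = (1)²var(Y_1) + (-3)²var(Y_2) + (-1)²var(Y_3)
= (1)²·7.8 + (-3)²·22 + (-1)²·4.8 = 210.6
SD(S) = √210.6 ≈ 14.51

14.51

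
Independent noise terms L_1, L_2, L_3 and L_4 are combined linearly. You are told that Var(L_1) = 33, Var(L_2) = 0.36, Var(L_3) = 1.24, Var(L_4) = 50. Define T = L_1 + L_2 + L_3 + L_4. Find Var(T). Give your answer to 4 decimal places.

84.6000

By independence, Var(T) = (1)²Var(L_1) + (1)²Var(L_2) + (1)²Var(L_3) + (1)²Var(L_4)
= (1)²·33 + (1)²·0.36 + (1)²·1.24 + (1)²·50 = 84.6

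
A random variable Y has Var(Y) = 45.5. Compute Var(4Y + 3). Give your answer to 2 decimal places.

728.00

Var(4Y + 3) = (4)²·Var(Y) = 16·45.5 = 728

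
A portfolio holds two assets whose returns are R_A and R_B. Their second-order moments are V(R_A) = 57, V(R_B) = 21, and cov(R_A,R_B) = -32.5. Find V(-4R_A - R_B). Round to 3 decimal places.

673.000

V(-4R_A - R_B) = (-4)²·V(R_A) + (-1)²·V(R_B) + 2·(-4)·(-1)·cov(R_A,R_B)
= 16·57 + 1·21 + 8·-32.5 = 673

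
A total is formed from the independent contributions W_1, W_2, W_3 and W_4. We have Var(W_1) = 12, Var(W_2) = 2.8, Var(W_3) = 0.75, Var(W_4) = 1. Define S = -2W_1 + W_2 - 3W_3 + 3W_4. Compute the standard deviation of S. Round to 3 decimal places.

By independence, Var(S) = (-2)²Var(W_1) + (1)²Var(W_2) + (-3)²Var(W_3) + (3)²Var(W_4)
= (-2)²·12 + (1)²·2.8 + (-3)²·0.75 + (3)²·1 = 66.55
σ(S) = √66.55 ≈ 8.158

8.158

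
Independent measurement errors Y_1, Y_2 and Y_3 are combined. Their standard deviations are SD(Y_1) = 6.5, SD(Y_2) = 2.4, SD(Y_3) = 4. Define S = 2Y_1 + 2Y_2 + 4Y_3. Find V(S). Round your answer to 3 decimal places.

448.040

V(Y_1) = 42.25, V(Y_2) = 5.76, V(Y_3) = 16
By independence, V(S) = (2)²V(Y_1) + (2)²V(Y_2) + (4)²V(Y_3)
= (2)²·42.25 + (2)²·5.76 + (4)²·16 = 448.04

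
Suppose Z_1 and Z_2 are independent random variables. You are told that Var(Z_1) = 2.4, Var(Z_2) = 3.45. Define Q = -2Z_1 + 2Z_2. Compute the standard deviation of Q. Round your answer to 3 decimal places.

By independence, Var(Q) = (-2)²Var(Z_1) + (2)²Var(Z_2)
= (-2)²·2.4 + (2)²·3.45 = 23.4
SD(Q) = √23.4 ≈ 4.837

4.837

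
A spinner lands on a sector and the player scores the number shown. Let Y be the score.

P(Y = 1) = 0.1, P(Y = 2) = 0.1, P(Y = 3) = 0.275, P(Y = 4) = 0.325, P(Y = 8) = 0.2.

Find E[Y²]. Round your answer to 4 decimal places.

E[Y²] = (1)²(0.1) + (2)²(0.1) + (3)²(0.275) + (4)²(0.325) + (8)²(0.2) = 20.975

20.9750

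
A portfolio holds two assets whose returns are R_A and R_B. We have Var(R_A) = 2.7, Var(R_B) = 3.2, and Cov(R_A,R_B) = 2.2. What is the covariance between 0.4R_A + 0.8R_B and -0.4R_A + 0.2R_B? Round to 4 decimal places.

-0.4480

Cov(0.4R_A + 0.8R_B, -0.4R_A + 0.2R_B) = (0.4)(-0.4)Var(R_A) + (0.8)(0.2)Var(R_B) + [(0.4)(0.2) + (0.8)(-0.4)]Cov(R_A,R_B)
= -0.16·2.7 + 0.16·3.2 + -0.24·2.2 = -0.448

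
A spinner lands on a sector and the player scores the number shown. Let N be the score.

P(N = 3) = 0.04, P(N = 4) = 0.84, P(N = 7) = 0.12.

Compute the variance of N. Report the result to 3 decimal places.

1.018

E[N] = (3)(0.04) + (4)(0.84) + (7)(0.12) = 4.32
E[N²] = (3)²(0.04) + (4)²(0.84) + (7)²(0.12) = 19.68
Var(N) = E[N²] − (E[N])² = 19.68 − (4.32)² = 1.0176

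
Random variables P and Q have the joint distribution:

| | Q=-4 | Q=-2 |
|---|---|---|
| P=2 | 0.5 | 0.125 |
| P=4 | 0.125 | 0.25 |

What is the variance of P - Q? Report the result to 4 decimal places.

E[P] = 2.75,  E[Q] = -3.25,  E[PQ] = -8.5
Var(P) = 8.5 − (2.75)² = 0.9375;  Var(Q) = 11.5 − (-3.25)² = 0.9375
Cov(P,Q) = -8.5 − (2.75)(-3.25) = 0.4375
Var(P - Q) = (1)²·0.9375 + (-1)²·0.9375 + 2·(1)·(-1)·0.4375 = 1

1.0000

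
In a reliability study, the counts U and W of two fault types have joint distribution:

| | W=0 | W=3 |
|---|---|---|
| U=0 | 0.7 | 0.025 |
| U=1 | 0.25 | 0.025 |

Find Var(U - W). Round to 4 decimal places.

0.5594

E[U] = 0.275,  E[W] = 0.15,  E[UW] = 0.075
Var(U) = 0.275 − (0.275)² = 0.199375;  Var(W) = 0.45 − (0.15)² = 0.4275
cov(U,W) = 0.075 − (0.275)(0.15) = 0.03375
Var(U - W) = (1)²·0.199375 + (-1)²·0.4275 + 2·(1)·(-1)·0.03375 = 0.559375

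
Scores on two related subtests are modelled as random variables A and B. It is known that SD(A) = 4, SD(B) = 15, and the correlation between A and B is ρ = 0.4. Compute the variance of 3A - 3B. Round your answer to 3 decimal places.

1737.000

V(A) = (4)² = 16;  V(B) = (15)² = 225
cov(A,B) = ρ·SD(A)·SD(B) = 0.4·4·15 = 24
V(3A - 3B) = (3)²·V(A) + (-3)²·V(B) + 2·(3)·(-3)·cov(A,B)
= 9·16 + 9·225 + -18·24 = 1737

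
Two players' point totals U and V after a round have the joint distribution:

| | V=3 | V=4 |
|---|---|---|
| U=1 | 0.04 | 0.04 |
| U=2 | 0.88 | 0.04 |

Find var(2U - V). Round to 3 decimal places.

0.502

E[U] = 1.92,  E[V] = 3.08,  E[UV] = 5.88
var(U) = 3.76 − (1.92)² = 0.0736;  var(V) = 9.56 − (3.08)² = 0.0736
Cov(U,V) = 5.88 − (1.92)(3.08) = -0.0336
var(2U - V) = (2)²·0.0736 + (-1)²·0.0736 + 2·(2)·(-1)·-0.0336 = 0.5024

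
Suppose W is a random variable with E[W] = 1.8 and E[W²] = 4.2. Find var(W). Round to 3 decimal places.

var(W) = 4.2 − (1.8)² = 0.96

0.960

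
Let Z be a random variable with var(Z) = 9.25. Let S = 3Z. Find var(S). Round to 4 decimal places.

83.2500

var(3Z) = (3)²·var(Z) = 9·9.25 = 83.25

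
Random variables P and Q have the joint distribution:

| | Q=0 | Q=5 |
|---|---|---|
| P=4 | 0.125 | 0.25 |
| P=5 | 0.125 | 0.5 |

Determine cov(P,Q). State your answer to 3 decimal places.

E[P] = 4.625,  E[Q] = 3.75
E[PQ] = 17.5
cov(P,Q) = E[PQ] − E[P]E[Q] = 17.5 − (4.625)(3.75) = 0.15625

0.156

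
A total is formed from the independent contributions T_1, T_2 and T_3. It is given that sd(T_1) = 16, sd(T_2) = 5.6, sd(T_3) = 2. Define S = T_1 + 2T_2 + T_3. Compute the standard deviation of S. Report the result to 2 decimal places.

Var(T_1) = 256, Var(T_2) = 31.36, Var(T_3) = 4
By independence, Var(S) = (1)²Var(T_1) + (2)²Var(T_2) + (1)²Var(T_3)
= (1)²·256 + (2)²·31.36 + (1)²·4 = 385.44
sd(S) = √385.44 ≈ 19.63

19.63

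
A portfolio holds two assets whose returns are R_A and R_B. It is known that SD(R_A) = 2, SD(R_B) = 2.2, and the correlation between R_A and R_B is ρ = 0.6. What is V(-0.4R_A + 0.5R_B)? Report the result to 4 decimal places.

V(R_A) = (2)² = 4;  V(R_B) = (2.2)² = 4.84
cov(R_A,R_B) = ρ·SD(R_A)·SD(R_B) = 0.6·2·2.2 = 2.64
V(-0.4R_A + 0.5R_B) = (-0.4)²·V(R_A) + (0.5)²·V(R_B) + 2·(-0.4)·(0.5)·cov(R_A,R_B)
= 0.16·4 + 0.25·4.84 + -0.4·2.64 = 0.794

0.7940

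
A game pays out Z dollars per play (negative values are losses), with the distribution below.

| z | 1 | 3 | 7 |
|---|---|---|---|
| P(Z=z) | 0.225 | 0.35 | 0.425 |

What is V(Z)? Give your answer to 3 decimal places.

6.138

E[Z] = (1)(0.225) + (3)(0.35) + (7)(0.425) = 4.25
E[Z²] = (1)²(0.225) + (3)²(0.35) + (7)²(0.425) = 24.2
V(Z) = E[Z²] − (E[Z])² = 24.2 − (4.25)² = 6.1375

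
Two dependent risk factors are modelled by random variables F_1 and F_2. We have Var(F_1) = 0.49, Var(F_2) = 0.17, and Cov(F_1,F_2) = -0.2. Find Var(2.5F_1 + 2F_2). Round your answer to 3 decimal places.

Var(2.5F_1 + 2F_2) = (2.5)²·Var(F_1) + (2)²·Var(F_2) + 2·(2.5)·(2)·Cov(F_1,F_2)
= 6.25·0.49 + 4·0.17 + 10·-0.2 = 1.7425

1.743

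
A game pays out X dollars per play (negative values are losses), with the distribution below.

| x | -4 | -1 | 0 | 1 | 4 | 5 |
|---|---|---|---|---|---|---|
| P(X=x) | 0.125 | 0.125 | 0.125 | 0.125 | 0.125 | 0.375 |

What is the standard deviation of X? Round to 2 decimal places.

3.18

E[X] = (-4)(0.125) + (-1)(0.125) + (0)(0.125) + (1)(0.125) + (4)(0.125) + (5)(0.375) = 1.875
E[X²] = (-4)²(0.125) + (-1)²(0.125) + (0)²(0.125) + (1)²(0.125) + (4)²(0.125) + (5)²(0.375) = 13.625
var(X) = E[X²] − (E[X])² = 13.625 − (1.875)² = 10.109375
SD(X) = √10.109375 ≈ 3.18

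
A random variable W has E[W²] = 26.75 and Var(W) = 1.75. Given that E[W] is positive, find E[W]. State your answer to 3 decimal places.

(E[W])² = E[W²] − Var(W) = 26.75 − 1.75 = 25
E[W] = √25 = 5

5.000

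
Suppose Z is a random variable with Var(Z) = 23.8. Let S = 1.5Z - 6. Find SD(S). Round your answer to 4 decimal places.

Var(1.5Z - 6) = (1.5)²·23.8 = 53.55
SD(S) = √53.55 ≈ 7.3178

7.3178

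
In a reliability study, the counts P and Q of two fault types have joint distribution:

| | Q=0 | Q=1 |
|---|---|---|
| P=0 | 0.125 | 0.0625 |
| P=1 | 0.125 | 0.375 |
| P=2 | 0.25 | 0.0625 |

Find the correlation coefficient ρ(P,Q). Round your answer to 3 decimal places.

-0.180

E[P] = 1.125,  E[Q] = 0.5
E[PQ] = 0.5
Cov(P,Q) = E[PQ] − E[P]E[Q] = 0.5 − (1.125)(0.5) = -0.0625
Var(P) = 0.484375,  Var(Q) = 0.25
ρ = -0.0625 / √(0.484375·0.25) ≈ -0.180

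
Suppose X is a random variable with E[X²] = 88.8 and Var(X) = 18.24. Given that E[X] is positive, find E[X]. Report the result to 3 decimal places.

(E[X])² = E[X²] − Var(X) = 88.8 − 18.24 = 70.56
E[X] = √70.56 = 8.4

8.400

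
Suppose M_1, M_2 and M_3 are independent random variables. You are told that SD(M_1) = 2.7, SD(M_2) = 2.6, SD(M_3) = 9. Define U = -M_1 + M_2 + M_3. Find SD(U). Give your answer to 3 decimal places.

9.749

Var(M_1) = 7.29, Var(M_2) = 6.76, Var(M_3) = 81
By independence, Var(U) = (-1)²Var(M_1) + (1)²Var(M_2) + (1)²Var(M_3)
= (-1)²·7.29 + (1)²·6.76 + (1)²·81 = 95.05
SD(U) = √95.05 ≈ 9.749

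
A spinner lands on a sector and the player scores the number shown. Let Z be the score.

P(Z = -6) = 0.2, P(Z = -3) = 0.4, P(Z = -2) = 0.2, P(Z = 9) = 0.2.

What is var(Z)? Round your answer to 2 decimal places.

E[Z] = (-6)(0.2) + (-3)(0.4) + (-2)(0.2) + (9)(0.2) = -1
E[Z²] = (-6)²(0.2) + (-3)²(0.4) + (-2)²(0.2) + (9)²(0.2) = 27.8
var(Z) = E[Z²] − (E[Z])² = 27.8 − (-1)² = 26.8

26.80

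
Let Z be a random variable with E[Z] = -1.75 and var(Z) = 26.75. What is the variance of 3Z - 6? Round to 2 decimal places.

var(3Z - 6) = (3)²·var(Z) = 9·26.75 = 240.75

240.75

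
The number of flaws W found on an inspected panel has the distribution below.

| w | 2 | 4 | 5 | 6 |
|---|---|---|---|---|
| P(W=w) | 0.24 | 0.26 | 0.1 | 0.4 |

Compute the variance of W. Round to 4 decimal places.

E[W] = (2)(0.24) + (4)(0.26) + (5)(0.1) + (6)(0.4) = 4.42
E[W²] = (2)²(0.24) + (4)²(0.26) + (5)²(0.1) + (6)²(0.4) = 22.02
Var(W) = E[W²] − (E[W])² = 22.02 − (4.42)² = 2.4836

2.4836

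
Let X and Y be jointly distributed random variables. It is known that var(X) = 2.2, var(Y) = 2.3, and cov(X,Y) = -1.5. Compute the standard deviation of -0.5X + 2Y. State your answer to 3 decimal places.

var(-0.5X + 2Y) = (-0.5)²·var(X) + (2)²·var(Y) + 2·(-0.5)·(2)·cov(X,Y)
= 0.25·2.2 + 4·2.3 + -2·-1.5 = 12.75
SD(-0.5X + 2Y) = √12.75 ≈ 3.571

3.571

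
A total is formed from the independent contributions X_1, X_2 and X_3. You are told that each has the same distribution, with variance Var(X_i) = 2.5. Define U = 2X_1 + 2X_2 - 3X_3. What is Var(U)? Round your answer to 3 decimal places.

42.500

By independence, Var(U) = (2)²Var(X_1) + (2)²Var(X_2) + (-3)²Var(X_3)
= (2)²·2.5 + (2)²·2.5 + (-3)²·2.5 = 42.5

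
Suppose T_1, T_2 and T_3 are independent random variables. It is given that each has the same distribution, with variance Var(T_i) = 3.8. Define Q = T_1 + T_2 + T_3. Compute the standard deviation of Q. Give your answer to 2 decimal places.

By independence, Var(Q) = (1)²Var(T_1) + (1)²Var(T_2) + (1)²Var(T_3)
= (1)²·3.8 + (1)²·3.8 + (1)²·3.8 = 11.4
σ(Q) = √11.4 ≈ 3.38

3.38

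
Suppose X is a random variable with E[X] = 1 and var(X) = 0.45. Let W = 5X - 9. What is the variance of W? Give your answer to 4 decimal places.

var(5X - 9) = (5)²·var(X) = 25·0.45 = 11.25

11.2500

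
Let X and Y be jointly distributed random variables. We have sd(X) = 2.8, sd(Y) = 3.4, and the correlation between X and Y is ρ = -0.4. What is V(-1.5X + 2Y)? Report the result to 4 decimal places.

V(X) = (2.8)² = 7.84;  V(Y) = (3.4)² = 11.56
Cov(X,Y) = ρ·sd(X)·sd(Y) = -0.4·2.8·3.4 = -3.808
V(-1.5X + 2Y) = (-1.5)²·V(X) + (2)²·V(Y) + 2·(-1.5)·(2)·Cov(X,Y)
= 2.25·7.84 + 4·11.56 + -6·-3.808 = 86.728

86.7280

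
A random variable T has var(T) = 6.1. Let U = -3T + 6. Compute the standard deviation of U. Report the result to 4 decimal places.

7.4095

var(-3T + 6) = (-3)²·6.1 = 54.9
σ(U) = √54.9 ≈ 7.4095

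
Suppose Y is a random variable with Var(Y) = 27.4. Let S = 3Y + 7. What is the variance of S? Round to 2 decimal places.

246.60

Var(3Y + 7) = (3)²·Var(Y) = 9·27.4 = 246.6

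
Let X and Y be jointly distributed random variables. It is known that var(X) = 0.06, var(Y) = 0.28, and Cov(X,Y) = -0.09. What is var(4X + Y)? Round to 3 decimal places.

var(4X + Y) = (4)²·var(X) + (1)²·var(Y) + 2·(4)·(1)·Cov(X,Y)
= 16·0.06 + 1·0.28 + 8·-0.09 = 0.52

0.520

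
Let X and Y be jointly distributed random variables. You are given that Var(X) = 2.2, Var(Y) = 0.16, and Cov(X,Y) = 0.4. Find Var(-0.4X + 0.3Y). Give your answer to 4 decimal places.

0.2704

Var(-0.4X + 0.3Y) = (-0.4)²·Var(X) + (0.3)²·Var(Y) + 2·(-0.4)·(0.3)·Cov(X,Y)
= 0.16·2.2 + 0.09·0.16 + -0.24·0.4 = 0.2704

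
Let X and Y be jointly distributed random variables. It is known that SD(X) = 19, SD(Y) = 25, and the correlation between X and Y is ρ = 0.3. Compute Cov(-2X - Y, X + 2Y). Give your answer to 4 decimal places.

-2684.5000

var(X) = (19)² = 361;  var(Y) = (25)² = 625
Cov(X,Y) = ρ·SD(X)·SD(Y) = 0.3·19·25 = 142.5
Cov(-2X - Y, X + 2Y) = (-2)(1)var(X) + (-1)(2)var(Y) + [(-2)(2) + (-1)(1)]Cov(X,Y)
= -2·361 + -2·625 + -5·142.5 = -2684.5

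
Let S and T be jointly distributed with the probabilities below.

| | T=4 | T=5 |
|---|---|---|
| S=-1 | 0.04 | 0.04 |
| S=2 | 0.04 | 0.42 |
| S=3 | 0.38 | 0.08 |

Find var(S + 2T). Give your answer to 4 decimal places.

E[S] = 2.22,  E[T] = 4.54,  E[ST] = 9.92
var(S) = 6.06 − (2.22)² = 1.1316;  var(T) = 20.86 − (4.54)² = 0.2484
cov(S,T) = 9.92 − (2.22)(4.54) = -0.1588
var(S + 2T) = (1)²·1.1316 + (2)²·0.2484 + 2·(1)·(2)·-0.1588 = 1.49

1.4900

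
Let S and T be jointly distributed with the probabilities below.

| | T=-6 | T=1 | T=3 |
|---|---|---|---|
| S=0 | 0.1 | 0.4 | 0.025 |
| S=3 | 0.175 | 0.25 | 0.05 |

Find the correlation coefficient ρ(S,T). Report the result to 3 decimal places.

-0.173

E[S] = 1.425,  E[T] = -0.775
E[ST] = -1.95
cov(S,T) = E[ST] − E[S]E[T] = -1.95 − (1.425)(-0.775) = -0.845625
Var(S) = 2.244375,  Var(T) = 10.624375
ρ = -0.845625 / √(2.244375·10.624375) ≈ -0.173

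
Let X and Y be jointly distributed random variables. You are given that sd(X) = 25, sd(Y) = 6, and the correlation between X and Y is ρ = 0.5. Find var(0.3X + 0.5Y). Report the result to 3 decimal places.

var(X) = (25)² = 625;  var(Y) = (6)² = 36
Cov(X,Y) = ρ·sd(X)·sd(Y) = 0.5·25·6 = 75
var(0.3X + 0.5Y) = (0.3)²·var(X) + (0.5)²·var(Y) + 2·(0.3)·(0.5)·Cov(X,Y)
= 0.09·625 + 0.25·36 + 0.3·75 = 87.75

87.750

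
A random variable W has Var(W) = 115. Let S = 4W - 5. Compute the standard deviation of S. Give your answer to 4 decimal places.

42.8952

Var(4W - 5) = (4)²·115 = 1840
σ(S) = √1840 ≈ 42.8952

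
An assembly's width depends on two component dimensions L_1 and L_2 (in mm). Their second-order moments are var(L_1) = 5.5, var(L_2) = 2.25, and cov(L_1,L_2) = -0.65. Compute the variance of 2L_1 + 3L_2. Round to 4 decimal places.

34.4500

var(2L_1 + 3L_2) = (2)²·var(L_1) + (3)²·var(L_2) + 2·(2)·(3)·cov(L_1,L_2)
= 4·5.5 + 9·2.25 + 12·-0.65 = 34.45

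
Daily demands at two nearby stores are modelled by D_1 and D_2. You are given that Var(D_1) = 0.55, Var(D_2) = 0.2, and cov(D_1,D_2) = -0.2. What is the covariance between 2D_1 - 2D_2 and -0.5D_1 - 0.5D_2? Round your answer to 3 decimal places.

-0.350

cov(2D_1 - 2D_2, -0.5D_1 - 0.5D_2) = (2)(-0.5)Var(D_1) + (-2)(-0.5)Var(D_2) + [(2)(-0.5) + (-2)(-0.5)]cov(D_1,D_2)
= -1·0.55 + 1·0.2 + 0·-0.2 = -0.35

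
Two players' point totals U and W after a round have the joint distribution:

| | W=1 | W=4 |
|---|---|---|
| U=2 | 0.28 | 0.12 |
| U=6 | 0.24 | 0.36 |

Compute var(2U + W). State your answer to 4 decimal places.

21.0624

E[U] = 4.4,  E[W] = 2.44,  E[UW] = 11.6
var(U) = 23.2 − (4.4)² = 3.84;  var(W) = 8.2 − (2.44)² = 2.2464
Cov(U,W) = 11.6 − (4.4)(2.44) = 0.864
var(2U + W) = (2)²·3.84 + (1)²·2.2464 + 2·(2)·(1)·0.864 = 21.0624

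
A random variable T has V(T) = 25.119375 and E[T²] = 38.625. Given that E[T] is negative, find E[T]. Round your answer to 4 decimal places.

-3.6750

(E[T])² = E[T²] − V(T) = 38.625 − 25.119375 = 13.505625
E[T] = −√13.505625 = -3.675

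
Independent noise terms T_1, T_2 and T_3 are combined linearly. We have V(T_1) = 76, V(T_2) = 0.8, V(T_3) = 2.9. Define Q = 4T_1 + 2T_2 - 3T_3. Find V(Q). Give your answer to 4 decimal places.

By independence, V(Q) = (4)²V(T_1) + (2)²V(T_2) + (-3)²V(T_3)
= (4)²·76 + (2)²·0.8 + (-3)²·2.9 = 1245.3

1245.3000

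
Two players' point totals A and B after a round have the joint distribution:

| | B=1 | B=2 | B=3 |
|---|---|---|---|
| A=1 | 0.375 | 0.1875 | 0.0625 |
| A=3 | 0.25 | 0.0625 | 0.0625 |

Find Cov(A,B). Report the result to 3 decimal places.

0.000

E[A] = 1.75,  E[B] = 1.5
E[AB] = 2.625
Cov(A,B) = E[AB] − E[A]E[B] = 2.625 − (1.75)(1.5) = 0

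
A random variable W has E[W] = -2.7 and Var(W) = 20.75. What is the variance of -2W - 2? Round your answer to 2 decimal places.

83.00

Var(-2W - 2) = (-2)²·Var(W) = 4·20.75 = 83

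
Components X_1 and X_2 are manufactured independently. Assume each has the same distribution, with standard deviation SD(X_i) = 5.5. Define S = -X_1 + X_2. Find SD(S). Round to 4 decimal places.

7.7782

var(X_i) = (5.5)² = 30.25
By independence, var(S) = (-1)²var(X_1) + (1)²var(X_2)
= (-1)²·30.25 + (1)²·30.25 = 60.5
SD(S) = √60.5 ≈ 7.7782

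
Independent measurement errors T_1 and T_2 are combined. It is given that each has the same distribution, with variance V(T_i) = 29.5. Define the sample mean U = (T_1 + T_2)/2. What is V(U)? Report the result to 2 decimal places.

14.75

By independence, V(U) = (0.5)²V(T_1) + (0.5)²V(T_2)
= (0.5)²·29.5 + (0.5)²·29.5 = 14.75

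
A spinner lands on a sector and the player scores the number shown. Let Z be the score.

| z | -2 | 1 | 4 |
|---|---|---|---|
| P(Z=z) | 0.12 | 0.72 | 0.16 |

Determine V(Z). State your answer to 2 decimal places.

2.51

E[Z] = (-2)(0.12) + (1)(0.72) + (4)(0.16) = 1.12
E[Z²] = (-2)²(0.12) + (1)²(0.72) + (4)²(0.16) = 3.76
V(Z) = E[Z²] − (E[Z])² = 3.76 − (1.12)² = 2.5056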